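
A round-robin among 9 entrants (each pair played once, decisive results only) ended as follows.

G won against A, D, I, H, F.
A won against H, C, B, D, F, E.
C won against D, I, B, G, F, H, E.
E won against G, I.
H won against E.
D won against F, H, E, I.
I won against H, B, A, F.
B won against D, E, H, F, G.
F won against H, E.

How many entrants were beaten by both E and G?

E beat: G, I.
G beat: A, D, F, H, I.
Both beat: I — 1.

1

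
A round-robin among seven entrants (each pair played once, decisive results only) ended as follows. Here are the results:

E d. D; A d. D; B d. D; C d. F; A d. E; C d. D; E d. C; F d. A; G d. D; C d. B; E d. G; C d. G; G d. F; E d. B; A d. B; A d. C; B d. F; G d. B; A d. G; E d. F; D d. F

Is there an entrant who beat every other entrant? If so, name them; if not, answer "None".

Highest win total is E with 5 (out of 6 possible).
E lost to A, so no entrant went undefeated.

None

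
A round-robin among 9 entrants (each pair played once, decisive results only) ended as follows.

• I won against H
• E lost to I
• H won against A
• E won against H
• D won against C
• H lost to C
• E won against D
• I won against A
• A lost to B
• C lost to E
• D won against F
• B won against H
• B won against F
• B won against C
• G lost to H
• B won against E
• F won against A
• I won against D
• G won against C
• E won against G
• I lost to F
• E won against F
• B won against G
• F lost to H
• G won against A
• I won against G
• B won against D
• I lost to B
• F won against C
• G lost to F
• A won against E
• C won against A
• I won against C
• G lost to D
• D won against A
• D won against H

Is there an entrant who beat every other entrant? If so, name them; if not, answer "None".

B

B has 8 wins out of 8 opponents — a perfect record.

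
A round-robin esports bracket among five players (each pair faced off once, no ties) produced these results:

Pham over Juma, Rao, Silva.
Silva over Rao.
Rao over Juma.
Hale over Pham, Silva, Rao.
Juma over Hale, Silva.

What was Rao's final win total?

Rao's results: beat Juma; lost to Silva, Pham, Hale.
That is 1 win.

1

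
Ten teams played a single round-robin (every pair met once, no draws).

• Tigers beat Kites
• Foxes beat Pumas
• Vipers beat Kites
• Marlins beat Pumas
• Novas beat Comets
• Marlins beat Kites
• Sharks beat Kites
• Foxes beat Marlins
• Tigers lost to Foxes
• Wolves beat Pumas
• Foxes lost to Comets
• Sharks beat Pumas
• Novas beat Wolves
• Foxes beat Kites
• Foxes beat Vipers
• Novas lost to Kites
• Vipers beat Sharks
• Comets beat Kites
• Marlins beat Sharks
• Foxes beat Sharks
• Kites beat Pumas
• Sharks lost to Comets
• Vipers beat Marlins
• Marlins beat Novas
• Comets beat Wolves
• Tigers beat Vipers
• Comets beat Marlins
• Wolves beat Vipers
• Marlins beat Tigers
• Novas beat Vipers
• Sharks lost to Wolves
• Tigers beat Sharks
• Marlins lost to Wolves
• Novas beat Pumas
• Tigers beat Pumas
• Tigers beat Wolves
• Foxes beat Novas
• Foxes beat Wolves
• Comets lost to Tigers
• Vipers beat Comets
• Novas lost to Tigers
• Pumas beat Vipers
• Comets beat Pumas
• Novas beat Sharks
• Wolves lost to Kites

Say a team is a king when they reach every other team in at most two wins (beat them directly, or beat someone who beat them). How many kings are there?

4

Foxes reaches everyone (king).
Wolves cannot reach Foxes in two steps.
Vipers reaches everyone (king).
Marlins cannot reach Foxes in two steps.
Kites cannot reach Foxes, Tigers in two steps.
Pumas cannot reach Foxes, Wolves, Novas, Tigers in two steps.
Comets reaches everyone (king).
Novas cannot reach Tigers in two steps.
Sharks cannot reach Foxes, Marlins, Comets, Tigers in two steps.
Tigers reaches everyone (king).
Kings: Foxes, Vipers, Comets, Tigers — 4.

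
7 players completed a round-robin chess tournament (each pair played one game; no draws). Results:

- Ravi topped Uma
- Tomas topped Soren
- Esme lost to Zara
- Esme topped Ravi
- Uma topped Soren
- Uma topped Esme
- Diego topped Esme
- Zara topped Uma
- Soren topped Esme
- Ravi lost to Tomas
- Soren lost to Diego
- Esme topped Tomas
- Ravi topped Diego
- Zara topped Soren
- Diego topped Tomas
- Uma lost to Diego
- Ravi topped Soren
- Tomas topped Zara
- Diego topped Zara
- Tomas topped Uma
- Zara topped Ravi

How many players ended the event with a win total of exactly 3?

1

Win totals: Diego 5, Tomas 4, Uma 2, Zara 4, Soren 1, Esme 2, Ravi 3.
Exactly 3: Ravi — 1 player.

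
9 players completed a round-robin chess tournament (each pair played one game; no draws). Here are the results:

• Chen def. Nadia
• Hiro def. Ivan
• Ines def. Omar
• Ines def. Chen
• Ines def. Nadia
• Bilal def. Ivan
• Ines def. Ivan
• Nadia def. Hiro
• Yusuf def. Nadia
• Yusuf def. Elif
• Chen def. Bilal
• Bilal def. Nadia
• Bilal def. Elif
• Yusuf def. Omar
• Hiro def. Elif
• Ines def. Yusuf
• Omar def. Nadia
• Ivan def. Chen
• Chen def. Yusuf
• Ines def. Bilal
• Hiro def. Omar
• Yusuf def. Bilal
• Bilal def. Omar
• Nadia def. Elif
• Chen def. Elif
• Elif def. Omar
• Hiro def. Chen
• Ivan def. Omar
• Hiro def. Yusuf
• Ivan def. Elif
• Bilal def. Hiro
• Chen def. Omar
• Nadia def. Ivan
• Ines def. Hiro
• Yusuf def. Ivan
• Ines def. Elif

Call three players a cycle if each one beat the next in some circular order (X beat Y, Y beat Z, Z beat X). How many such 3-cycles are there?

10

Win totals: Bilal 5, Nadia 3, Yusuf 5, Ines 8, Chen 5, Ivan 3, Omar 1, Elif 1, Hiro 5.
A player with w wins dominates both others in C(w,2) triples; summing gives 10 + 3 + 10 + 28 + 10 + 3 + 0 + 0 + 10 = 74 transitive triples.
Total triples C(9,3) = 84, so cyclic triples = 84 − 74 = 10.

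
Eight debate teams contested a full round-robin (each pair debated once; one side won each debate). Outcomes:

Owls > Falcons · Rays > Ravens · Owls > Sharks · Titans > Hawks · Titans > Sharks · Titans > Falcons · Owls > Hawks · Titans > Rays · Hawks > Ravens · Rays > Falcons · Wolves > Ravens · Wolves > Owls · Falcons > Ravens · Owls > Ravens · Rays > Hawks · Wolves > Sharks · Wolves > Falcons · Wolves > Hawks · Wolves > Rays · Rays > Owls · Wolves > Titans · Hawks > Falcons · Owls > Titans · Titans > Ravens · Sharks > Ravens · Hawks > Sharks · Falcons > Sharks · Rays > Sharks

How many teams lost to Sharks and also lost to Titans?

1

Sharks beat: Ravens.
Titans beat: Falcons, Rays, Ravens, Hawks, Sharks.
Both beat: Ravens — 1.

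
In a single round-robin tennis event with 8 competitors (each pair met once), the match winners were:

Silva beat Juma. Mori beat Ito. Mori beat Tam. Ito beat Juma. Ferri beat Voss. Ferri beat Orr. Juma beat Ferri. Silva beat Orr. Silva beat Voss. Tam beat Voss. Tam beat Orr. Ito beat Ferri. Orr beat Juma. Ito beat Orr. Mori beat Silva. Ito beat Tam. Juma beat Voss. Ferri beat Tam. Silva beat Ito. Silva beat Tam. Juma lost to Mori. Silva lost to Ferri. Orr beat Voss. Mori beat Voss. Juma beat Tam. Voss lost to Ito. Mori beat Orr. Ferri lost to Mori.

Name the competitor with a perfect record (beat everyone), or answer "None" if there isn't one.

Mori

Mori has 7 wins out of 7 opponents — a perfect record.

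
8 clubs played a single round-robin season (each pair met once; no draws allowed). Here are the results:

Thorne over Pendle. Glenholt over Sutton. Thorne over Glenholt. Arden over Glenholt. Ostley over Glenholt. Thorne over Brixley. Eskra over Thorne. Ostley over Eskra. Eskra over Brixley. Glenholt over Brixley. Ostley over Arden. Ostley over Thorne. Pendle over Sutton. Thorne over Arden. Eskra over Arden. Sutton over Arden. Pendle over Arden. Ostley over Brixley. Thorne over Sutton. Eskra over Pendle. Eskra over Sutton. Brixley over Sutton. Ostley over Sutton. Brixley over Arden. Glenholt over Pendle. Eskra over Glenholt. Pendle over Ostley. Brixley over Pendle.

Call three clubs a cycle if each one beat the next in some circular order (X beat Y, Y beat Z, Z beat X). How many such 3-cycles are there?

7

Win totals: Ostley 6, Sutton 1, Brixley 3, Eskra 6, Glenholt 3, Thorne 5, Arden 1, Pendle 3.
A club with w wins dominates both others in C(w,2) triples; summing gives 15 + 0 + 3 + 15 + 3 + 10 + 0 + 3 = 49 transitive triples.
Total triples C(8,3) = 56, so cyclic triples = 56 − 49 = 7.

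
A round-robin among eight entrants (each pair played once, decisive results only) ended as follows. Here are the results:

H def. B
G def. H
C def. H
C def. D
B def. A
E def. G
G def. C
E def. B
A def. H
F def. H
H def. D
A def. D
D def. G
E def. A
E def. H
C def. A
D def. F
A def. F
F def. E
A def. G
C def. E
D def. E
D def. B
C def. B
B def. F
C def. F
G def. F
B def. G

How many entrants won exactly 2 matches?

Win totals: A 4, B 3, C 6, D 4, E 4, F 2, G 3, H 2.
Exactly 2: F, H — 2 entrants.

2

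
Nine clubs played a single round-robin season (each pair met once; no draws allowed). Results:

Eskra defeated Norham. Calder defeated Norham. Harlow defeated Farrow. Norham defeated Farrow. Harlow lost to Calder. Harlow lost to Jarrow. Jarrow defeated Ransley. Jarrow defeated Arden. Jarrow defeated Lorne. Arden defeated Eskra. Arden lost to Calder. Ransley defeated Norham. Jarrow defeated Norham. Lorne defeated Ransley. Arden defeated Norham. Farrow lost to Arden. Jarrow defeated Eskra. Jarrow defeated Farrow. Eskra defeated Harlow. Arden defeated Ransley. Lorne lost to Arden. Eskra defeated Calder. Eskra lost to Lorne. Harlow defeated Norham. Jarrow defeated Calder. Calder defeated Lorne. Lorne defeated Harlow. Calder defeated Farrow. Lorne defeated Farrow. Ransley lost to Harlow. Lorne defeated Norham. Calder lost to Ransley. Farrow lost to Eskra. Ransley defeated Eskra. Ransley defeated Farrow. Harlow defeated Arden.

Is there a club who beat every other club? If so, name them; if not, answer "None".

Jarrow

Jarrow has 8 wins out of 8 opponents — a perfect record.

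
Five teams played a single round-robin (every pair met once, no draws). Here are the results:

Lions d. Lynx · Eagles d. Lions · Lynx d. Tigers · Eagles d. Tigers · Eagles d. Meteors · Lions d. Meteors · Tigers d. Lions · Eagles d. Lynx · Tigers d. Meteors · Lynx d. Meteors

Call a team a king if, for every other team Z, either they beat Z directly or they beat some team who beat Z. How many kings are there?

Eagles reaches everyone (king).
Lions cannot reach Eagles in two steps.
Tigers cannot reach Eagles in two steps.
Lynx cannot reach Eagles in two steps.
Meteors cannot reach Eagles, Lions, Tigers, Lynx in two steps.
Kings: Eagles — 1.

1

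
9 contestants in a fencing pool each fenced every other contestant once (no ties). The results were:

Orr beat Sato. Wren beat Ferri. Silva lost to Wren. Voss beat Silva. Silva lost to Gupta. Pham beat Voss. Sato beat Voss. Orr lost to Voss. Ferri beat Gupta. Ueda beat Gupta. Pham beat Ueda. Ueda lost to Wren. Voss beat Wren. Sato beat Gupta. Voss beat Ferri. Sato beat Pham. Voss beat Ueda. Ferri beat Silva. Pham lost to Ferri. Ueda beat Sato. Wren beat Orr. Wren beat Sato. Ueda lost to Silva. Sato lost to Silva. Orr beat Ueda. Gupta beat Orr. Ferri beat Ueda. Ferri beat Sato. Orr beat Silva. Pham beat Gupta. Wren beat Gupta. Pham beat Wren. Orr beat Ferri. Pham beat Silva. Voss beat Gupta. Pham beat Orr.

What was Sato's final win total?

3

Sato's results: beat Voss, Pham, Gupta; lost to Ferri, Wren, Silva, Orr, Ueda.
That is 3 wins.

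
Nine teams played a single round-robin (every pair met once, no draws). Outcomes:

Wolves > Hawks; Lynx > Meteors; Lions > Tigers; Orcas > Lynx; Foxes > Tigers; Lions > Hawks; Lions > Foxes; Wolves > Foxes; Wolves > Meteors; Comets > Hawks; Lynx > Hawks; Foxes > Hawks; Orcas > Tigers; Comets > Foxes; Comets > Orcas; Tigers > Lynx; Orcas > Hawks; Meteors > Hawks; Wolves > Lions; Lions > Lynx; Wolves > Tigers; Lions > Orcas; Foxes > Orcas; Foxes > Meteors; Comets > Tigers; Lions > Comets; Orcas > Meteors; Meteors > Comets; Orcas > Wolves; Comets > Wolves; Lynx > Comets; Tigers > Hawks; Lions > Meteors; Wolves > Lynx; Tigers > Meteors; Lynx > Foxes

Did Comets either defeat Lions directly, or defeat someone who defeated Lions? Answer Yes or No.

Yes

Comets did not beat Lions directly.
Comets beat Foxes, Hawks, Orcas, Wolves, Tigers. Of those, Wolves beat Lions.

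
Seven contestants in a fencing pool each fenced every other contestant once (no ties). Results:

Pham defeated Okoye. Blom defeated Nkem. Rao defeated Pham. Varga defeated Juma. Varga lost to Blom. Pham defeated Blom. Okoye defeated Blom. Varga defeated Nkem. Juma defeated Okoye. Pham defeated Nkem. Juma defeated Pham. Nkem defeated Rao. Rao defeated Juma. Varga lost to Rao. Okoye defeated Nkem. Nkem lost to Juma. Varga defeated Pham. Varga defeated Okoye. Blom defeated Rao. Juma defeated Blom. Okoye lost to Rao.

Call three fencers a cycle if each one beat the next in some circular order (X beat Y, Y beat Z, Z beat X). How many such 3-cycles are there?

Win totals: Pham 3, Nkem 1, Okoye 2, Rao 4, Varga 4, Blom 3, Juma 4.
A fencer with w wins dominates both others in C(w,2) triples; summing gives 3 + 0 + 1 + 6 + 6 + 3 + 6 = 25 transitive triples.
Total triples C(7,3) = 35, so cyclic triples = 35 − 25 = 10.

10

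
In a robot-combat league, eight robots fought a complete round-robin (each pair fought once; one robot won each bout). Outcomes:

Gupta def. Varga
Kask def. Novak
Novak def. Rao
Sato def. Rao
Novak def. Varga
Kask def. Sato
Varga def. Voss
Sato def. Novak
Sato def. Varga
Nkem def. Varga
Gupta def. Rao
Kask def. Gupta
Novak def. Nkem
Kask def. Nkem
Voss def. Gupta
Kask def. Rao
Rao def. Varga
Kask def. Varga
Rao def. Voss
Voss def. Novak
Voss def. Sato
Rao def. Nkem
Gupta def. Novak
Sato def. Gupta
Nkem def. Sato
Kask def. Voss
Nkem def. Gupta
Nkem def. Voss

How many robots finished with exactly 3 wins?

4

Win totals: Rao 3, Kask 7, Sato 4, Voss 3, Nkem 4, Gupta 3, Novak 3, Varga 1.
Exactly 3: Rao, Voss, Gupta, Novak — 4 robots.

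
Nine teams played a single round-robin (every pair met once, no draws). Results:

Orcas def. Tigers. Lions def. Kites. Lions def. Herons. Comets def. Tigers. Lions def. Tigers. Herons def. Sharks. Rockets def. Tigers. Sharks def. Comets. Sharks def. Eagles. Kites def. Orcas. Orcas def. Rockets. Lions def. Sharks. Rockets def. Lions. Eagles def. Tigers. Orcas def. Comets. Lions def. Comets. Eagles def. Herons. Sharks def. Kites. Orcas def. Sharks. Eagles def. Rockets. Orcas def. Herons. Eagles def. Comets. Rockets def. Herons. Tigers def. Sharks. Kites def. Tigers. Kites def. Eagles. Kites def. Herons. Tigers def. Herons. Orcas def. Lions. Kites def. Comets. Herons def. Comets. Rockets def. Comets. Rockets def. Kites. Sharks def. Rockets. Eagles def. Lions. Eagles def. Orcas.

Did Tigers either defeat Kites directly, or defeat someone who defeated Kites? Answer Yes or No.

Tigers did not beat Kites directly.
Tigers beat Sharks, Herons. Of those, Sharks beat Kites.

Yes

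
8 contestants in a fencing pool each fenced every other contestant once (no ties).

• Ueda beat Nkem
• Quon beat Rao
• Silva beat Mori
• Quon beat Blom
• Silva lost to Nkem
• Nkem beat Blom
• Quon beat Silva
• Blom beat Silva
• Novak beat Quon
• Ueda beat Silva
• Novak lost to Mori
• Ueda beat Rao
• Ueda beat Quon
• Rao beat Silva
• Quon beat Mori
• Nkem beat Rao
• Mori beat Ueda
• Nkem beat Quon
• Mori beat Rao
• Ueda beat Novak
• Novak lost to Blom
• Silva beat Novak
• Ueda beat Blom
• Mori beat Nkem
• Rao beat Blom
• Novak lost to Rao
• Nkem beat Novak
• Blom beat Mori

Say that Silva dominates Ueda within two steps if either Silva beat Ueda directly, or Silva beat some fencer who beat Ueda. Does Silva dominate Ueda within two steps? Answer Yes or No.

Silva did not beat Ueda directly.
Silva beat Novak, Mori. Of those, Mori beat Ueda.

Yes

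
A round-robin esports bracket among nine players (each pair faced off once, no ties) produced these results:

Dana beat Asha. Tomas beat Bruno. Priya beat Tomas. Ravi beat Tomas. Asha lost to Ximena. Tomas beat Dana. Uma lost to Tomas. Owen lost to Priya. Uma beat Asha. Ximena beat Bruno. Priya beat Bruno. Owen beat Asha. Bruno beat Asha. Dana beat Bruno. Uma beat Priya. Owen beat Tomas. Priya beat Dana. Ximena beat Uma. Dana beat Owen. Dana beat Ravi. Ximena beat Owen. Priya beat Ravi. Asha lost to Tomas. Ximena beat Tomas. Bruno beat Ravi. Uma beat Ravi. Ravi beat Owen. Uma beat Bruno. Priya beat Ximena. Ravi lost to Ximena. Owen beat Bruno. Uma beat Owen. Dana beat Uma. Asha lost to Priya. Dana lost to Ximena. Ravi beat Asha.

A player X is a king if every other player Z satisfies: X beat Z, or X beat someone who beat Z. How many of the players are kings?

Ravi cannot reach Priya, Ximena in two steps.
Priya reaches everyone (king).
Ximena reaches everyone (king).
Uma reaches everyone (king).
Bruno cannot reach Priya, Ximena, Uma, Dana in two steps.
Dana cannot reach Ximena in two steps.
Owen cannot reach Priya, Ximena in two steps.
Tomas cannot reach Ximena in two steps.
Asha cannot reach Ravi, Priya, Ximena, Uma, Bruno, Dana, Owen, Tomas in two steps.
Kings: Priya, Ximena, Uma — 3.

3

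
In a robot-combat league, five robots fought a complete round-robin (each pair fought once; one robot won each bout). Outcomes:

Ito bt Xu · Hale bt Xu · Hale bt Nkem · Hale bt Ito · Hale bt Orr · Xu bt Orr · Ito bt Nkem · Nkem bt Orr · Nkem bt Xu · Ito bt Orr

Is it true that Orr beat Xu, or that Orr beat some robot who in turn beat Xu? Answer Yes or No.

No

Orr did not beat Xu directly.
Orr beat no one, so there is no intermediate robot.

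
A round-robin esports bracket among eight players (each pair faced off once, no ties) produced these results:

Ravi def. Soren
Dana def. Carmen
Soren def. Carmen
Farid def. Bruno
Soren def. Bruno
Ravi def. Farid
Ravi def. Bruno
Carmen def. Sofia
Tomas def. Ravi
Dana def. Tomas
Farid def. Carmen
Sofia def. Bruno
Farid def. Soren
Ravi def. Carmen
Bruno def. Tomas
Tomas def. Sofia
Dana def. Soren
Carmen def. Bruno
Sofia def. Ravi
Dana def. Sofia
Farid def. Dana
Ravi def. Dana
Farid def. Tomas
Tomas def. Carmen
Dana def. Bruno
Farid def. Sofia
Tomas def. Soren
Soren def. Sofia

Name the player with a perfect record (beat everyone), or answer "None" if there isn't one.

Highest win total is Farid with 6 (out of 7 possible).
Farid lost to Ravi, so no player went undefeated.

None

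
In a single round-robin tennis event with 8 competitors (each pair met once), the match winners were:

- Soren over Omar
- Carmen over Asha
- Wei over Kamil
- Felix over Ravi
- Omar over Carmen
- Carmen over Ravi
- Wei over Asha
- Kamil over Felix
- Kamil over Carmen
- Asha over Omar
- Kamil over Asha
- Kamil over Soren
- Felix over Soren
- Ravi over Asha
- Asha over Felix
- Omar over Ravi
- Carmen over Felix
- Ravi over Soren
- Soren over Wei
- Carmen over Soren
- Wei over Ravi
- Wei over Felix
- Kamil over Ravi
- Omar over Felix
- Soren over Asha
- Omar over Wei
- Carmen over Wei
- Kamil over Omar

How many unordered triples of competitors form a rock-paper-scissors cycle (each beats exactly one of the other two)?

Win totals: Carmen 5, Wei 4, Ravi 2, Felix 2, Asha 2, Omar 4, Soren 3, Kamil 6.
A competitor with w wins dominates both others in C(w,2) triples; summing gives 10 + 6 + 1 + 1 + 1 + 6 + 3 + 15 = 43 transitive triples.
Total triples C(8,3) = 56, so cyclic triples = 56 − 43 = 13.

13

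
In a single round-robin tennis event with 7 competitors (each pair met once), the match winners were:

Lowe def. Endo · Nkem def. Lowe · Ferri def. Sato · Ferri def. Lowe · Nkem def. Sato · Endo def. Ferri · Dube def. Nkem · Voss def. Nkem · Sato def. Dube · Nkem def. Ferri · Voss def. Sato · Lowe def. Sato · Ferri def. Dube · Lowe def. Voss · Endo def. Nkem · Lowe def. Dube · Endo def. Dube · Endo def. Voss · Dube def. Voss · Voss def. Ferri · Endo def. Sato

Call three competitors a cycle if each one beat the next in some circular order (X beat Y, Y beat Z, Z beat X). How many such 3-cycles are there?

Win totals: Endo 5, Dube 2, Nkem 3, Ferri 3, Voss 3, Lowe 4, Sato 1.
A competitor with w wins dominates both others in C(w,2) triples; summing gives 10 + 1 + 3 + 3 + 3 + 6 + 0 = 26 transitive triples.
Total triples C(7,3) = 35, so cyclic triples = 35 − 26 = 9.

9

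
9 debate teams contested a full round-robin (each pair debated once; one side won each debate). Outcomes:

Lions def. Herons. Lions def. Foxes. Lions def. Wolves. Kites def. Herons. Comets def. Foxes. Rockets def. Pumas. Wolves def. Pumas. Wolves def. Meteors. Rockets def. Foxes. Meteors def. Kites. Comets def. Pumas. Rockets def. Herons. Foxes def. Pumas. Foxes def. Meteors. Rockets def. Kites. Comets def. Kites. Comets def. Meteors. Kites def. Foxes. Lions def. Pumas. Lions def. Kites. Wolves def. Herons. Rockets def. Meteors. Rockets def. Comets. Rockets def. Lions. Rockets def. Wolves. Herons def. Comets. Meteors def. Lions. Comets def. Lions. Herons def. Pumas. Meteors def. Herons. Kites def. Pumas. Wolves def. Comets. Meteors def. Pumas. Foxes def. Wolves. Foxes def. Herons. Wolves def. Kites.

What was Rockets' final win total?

Rockets' results: beat Meteors, Foxes, Herons, Comets, Wolves, Kites, Pumas, Lions; lost to no one.
That is 8 wins.

8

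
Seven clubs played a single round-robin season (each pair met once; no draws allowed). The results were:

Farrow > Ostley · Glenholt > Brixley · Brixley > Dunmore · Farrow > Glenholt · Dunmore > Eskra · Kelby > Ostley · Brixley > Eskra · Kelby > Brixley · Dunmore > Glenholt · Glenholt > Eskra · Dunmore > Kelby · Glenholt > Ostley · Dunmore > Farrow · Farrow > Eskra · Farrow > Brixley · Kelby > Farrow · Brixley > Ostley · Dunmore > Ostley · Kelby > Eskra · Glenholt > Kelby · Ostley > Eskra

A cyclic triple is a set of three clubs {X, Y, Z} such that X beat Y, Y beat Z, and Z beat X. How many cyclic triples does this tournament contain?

Win totals: Eskra 0, Brixley 3, Ostley 1, Farrow 4, Kelby 4, Glenholt 4, Dunmore 5.
A club with w wins dominates both others in C(w,2) triples; summing gives 0 + 3 + 0 + 6 + 6 + 6 + 10 = 31 transitive triples.
Total triples C(7,3) = 35, so cyclic triples = 35 − 31 = 4.

4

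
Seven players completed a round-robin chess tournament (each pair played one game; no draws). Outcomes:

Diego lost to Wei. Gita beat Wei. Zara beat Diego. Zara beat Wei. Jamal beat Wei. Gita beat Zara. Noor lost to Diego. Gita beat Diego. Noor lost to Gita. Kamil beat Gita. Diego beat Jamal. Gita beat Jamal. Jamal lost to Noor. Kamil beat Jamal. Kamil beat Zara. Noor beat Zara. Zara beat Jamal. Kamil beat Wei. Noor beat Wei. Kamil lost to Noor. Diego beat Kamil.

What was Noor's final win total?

Noor's results: beat Wei, Zara, Kamil, Jamal; lost to Gita, Diego.
That is 4 wins.

4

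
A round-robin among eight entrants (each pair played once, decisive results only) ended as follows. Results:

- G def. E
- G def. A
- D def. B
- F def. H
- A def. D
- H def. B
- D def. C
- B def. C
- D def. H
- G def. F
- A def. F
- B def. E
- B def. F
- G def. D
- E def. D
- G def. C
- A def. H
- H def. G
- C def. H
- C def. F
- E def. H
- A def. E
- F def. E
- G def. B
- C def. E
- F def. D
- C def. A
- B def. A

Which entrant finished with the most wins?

G

Win totals: A 4, B 4, C 4, D 3, E 2, F 3, G 6, H 2.
G leads with 6 wins (next highest: 4).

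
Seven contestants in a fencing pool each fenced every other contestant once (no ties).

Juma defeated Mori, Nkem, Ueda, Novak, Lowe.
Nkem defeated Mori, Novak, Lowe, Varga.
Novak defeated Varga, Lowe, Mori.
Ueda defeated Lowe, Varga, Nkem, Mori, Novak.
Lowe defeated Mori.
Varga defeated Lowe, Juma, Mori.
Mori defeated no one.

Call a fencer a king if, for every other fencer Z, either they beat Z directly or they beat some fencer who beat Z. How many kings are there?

Ueda reaches everyone (king).
Juma reaches everyone (king).
Mori cannot reach Ueda, Juma, Nkem, Lowe, Novak, Varga in two steps.
Nkem cannot reach Ueda in two steps.
Lowe cannot reach Ueda, Juma, Nkem, Novak, Varga in two steps.
Novak cannot reach Ueda, Nkem in two steps.
Varga reaches everyone (king).
Kings: Ueda, Juma, Varga — 3.

3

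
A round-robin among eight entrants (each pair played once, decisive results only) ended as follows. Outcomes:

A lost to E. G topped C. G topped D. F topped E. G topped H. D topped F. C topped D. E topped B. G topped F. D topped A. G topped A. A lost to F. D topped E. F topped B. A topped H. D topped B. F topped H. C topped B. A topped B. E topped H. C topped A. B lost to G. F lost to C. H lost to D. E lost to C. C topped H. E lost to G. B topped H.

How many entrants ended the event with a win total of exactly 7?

Win totals: A 2, B 1, C 6, D 5, E 3, F 4, G 7, H 0.
Exactly 7: G — 1 entrant.

1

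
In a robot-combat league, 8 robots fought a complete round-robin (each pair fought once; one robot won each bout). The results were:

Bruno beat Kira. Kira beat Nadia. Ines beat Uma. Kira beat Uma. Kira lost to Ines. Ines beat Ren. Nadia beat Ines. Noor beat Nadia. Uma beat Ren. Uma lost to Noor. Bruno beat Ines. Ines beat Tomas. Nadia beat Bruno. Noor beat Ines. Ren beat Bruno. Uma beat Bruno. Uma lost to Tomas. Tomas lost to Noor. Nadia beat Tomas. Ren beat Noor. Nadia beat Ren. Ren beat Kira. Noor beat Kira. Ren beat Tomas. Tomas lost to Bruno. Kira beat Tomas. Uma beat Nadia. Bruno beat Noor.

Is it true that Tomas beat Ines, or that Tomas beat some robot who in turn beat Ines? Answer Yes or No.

Tomas did not beat Ines directly.
Tomas beat Uma, but each of them lost to Ines. No two-step path.

No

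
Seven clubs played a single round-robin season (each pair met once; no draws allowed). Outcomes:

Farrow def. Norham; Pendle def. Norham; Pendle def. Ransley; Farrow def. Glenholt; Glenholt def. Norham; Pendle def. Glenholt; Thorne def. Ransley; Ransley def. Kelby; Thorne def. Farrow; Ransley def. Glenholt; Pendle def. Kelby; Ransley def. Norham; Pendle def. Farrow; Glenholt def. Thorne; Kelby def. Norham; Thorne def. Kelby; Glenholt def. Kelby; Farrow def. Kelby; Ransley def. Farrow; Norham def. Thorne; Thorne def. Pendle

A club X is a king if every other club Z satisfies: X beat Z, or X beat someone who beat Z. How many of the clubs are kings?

Norham cannot reach Glenholt in two steps.
Pendle reaches everyone (king).
Thorne reaches everyone (king).
Farrow cannot reach Pendle, Ransley in two steps.
Kelby cannot reach Pendle, Farrow, Ransley, Glenholt in two steps.
Ransley cannot reach Pendle in two steps.
Glenholt reaches everyone (king).
Kings: Pendle, Thorne, Glenholt — 3.

3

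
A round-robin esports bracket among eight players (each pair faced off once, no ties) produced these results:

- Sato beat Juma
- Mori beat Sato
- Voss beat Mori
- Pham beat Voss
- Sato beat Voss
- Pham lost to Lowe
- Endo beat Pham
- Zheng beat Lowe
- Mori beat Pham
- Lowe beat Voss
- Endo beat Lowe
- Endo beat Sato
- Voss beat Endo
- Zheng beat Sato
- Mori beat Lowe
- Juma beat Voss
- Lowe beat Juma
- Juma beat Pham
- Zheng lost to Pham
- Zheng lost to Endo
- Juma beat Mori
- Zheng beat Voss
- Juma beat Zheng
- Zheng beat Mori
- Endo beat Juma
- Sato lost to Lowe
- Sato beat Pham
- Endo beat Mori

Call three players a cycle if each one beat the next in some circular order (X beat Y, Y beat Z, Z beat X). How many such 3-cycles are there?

15

Win totals: Sato 3, Pham 2, Zheng 4, Endo 6, Mori 3, Lowe 4, Voss 2, Juma 4.
A player with w wins dominates both others in C(w,2) triples; summing gives 3 + 1 + 6 + 15 + 3 + 6 + 1 + 6 = 41 transitive triples.
Total triples C(8,3) = 56, so cyclic triples = 56 − 41 = 15.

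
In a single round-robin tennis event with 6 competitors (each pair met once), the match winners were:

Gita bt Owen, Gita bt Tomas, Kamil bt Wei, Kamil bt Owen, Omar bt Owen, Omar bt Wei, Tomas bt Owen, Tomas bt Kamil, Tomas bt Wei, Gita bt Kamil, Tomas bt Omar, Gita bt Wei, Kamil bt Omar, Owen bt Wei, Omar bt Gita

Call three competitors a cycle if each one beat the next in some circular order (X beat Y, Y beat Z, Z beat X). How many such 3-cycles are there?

Of the C(6,3) = 20 triples, the cyclic ones are: {Kamil, Omar, Gita}; {Omar, Tomas, Gita}.
That is 2.

2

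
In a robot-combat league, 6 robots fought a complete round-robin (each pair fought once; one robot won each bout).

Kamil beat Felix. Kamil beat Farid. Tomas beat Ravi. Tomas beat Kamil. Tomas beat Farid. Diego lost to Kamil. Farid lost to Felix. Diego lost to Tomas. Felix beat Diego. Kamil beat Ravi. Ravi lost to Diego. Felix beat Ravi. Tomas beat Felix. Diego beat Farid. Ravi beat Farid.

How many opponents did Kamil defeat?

4

Kamil's results: beat Diego, Felix, Ravi, Farid; lost to Tomas.
That is 4 wins.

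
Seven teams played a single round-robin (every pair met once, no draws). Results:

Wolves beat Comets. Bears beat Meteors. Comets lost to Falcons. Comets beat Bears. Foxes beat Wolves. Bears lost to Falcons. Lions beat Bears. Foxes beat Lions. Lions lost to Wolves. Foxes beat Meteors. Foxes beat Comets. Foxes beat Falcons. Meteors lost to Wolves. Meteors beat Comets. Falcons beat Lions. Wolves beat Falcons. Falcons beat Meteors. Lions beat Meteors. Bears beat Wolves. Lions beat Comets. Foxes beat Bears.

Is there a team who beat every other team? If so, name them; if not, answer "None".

Foxes

Foxes has 6 wins out of 6 opponents — a perfect record.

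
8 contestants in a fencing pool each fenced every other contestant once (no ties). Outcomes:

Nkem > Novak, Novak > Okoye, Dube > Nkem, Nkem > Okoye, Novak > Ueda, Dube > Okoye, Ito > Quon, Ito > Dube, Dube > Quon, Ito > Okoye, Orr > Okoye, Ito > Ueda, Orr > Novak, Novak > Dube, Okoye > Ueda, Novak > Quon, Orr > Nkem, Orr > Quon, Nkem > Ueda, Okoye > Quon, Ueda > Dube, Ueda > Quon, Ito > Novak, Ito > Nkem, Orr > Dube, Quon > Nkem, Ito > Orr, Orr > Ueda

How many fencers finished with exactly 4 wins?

Win totals: Ito 7, Ueda 2, Okoye 2, Novak 4, Nkem 3, Orr 6, Quon 1, Dube 3.
Exactly 4: Novak — 1 fencer.

1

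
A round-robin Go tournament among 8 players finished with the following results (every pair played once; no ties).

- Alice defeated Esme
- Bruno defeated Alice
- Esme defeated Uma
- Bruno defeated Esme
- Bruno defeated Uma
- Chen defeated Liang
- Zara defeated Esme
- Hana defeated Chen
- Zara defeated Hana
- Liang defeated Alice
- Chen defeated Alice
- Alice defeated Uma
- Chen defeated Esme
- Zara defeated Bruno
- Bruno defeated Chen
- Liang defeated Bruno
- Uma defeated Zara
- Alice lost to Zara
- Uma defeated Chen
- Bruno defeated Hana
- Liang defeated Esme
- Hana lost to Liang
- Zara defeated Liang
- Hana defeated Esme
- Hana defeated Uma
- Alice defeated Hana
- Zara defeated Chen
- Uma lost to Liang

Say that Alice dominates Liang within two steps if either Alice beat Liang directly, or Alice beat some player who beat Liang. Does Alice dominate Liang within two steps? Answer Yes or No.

No

Alice did not beat Liang directly.
Alice beat Uma, Hana, Esme, but each of them lost to Liang. No two-step path.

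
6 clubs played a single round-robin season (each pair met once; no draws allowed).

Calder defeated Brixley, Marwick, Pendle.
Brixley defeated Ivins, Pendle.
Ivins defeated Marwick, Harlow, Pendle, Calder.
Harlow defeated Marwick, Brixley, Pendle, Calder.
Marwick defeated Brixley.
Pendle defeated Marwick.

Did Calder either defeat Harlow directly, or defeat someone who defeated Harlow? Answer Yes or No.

No

Calder did not beat Harlow directly.
Calder beat Marwick, Brixley, Pendle, but each of them lost to Harlow. No two-step path.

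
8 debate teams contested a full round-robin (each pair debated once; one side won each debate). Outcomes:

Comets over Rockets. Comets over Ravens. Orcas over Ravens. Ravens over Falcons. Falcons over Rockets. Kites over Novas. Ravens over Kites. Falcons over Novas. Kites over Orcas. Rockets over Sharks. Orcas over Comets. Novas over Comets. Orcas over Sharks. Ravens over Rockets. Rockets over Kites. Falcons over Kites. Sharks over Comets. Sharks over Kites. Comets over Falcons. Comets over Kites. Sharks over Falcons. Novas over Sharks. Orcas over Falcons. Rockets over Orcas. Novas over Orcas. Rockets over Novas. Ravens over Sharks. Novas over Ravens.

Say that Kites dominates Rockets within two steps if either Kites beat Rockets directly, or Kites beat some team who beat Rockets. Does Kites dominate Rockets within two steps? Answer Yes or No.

Kites did not beat Rockets directly.
Kites beat Orcas, Novas, but each of them lost to Rockets. No two-step path.

No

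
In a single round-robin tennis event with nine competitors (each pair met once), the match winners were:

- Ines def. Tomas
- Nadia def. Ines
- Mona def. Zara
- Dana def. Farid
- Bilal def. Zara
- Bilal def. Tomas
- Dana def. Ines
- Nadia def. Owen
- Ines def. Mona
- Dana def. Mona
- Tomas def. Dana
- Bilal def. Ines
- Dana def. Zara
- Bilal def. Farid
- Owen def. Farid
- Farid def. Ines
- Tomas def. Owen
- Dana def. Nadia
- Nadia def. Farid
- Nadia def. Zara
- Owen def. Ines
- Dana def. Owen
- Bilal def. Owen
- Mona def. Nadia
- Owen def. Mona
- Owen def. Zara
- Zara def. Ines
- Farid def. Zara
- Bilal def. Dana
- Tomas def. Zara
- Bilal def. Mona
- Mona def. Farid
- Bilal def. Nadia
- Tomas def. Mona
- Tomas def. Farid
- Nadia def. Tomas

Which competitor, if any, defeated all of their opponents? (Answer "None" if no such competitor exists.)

Bilal

Bilal has 8 wins out of 8 opponents — a perfect record.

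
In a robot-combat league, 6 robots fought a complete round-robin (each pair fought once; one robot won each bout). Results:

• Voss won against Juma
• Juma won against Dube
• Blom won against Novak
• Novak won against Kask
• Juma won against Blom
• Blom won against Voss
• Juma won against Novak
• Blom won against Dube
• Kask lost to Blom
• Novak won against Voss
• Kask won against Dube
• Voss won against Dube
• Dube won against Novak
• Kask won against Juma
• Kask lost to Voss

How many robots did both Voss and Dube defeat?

0

Voss beat: Kask, Dube, Juma.
Dube beat: Novak.
No one was beaten by both.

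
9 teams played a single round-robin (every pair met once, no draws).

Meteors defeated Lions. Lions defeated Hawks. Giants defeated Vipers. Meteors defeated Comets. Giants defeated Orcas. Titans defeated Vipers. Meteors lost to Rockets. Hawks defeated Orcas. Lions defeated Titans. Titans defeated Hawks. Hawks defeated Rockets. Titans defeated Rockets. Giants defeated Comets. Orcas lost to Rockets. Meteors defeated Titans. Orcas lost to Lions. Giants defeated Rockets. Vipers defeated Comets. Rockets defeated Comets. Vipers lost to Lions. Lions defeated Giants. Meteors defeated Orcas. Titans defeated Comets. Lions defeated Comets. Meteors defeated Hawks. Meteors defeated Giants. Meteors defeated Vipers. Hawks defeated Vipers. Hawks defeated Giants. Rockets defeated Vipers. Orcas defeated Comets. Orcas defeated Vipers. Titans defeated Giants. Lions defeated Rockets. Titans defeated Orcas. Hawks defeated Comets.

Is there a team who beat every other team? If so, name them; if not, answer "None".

None

Highest win total is Meteors with 7 (out of 8 possible).
Meteors lost to Rockets, so no team went undefeated.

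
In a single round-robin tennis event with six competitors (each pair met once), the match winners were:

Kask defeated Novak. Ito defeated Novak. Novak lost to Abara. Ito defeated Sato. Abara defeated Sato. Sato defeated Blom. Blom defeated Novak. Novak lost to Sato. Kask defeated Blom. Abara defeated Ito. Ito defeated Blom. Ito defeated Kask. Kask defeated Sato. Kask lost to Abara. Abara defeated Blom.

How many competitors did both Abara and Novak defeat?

Abara beat: Sato, Blom, Novak, Ito, Kask.
Novak beat: no one.
No one was beaten by both.

0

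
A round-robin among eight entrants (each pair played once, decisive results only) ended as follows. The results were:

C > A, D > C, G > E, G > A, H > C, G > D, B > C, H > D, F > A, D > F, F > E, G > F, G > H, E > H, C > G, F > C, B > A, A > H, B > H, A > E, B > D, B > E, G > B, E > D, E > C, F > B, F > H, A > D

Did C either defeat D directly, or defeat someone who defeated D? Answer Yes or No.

C did not beat D directly.
C beat A, G. Of those, A beat D.

Yes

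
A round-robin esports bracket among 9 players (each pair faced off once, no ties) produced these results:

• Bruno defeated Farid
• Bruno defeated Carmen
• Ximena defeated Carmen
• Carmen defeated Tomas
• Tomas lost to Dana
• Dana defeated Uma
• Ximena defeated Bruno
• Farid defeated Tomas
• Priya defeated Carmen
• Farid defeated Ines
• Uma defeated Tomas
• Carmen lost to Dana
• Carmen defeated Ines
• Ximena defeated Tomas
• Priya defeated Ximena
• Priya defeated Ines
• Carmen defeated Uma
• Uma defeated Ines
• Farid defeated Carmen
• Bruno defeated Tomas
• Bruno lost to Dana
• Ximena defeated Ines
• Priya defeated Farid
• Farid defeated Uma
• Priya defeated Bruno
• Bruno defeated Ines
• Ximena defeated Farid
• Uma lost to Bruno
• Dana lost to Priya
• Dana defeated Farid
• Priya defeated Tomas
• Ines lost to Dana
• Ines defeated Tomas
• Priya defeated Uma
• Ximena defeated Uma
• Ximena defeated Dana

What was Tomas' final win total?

Tomas' results: beat no one; lost to Bruno, Ximena, Farid, Priya, Ines, Carmen, Uma, Dana.
That is 0 wins.

0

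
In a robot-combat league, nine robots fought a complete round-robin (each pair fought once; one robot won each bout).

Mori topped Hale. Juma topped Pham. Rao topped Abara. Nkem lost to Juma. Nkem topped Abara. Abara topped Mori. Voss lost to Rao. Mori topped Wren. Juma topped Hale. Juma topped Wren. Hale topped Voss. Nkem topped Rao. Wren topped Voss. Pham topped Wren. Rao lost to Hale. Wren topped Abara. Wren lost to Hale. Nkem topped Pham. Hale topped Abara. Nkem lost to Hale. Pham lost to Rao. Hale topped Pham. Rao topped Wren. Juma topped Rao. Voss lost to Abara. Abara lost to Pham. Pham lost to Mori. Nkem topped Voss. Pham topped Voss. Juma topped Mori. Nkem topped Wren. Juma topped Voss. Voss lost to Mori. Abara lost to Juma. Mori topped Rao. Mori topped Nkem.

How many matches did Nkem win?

5

Nkem's results: beat Voss, Pham, Wren, Rao, Abara; lost to Hale, Juma, Mori.
That is 5 wins.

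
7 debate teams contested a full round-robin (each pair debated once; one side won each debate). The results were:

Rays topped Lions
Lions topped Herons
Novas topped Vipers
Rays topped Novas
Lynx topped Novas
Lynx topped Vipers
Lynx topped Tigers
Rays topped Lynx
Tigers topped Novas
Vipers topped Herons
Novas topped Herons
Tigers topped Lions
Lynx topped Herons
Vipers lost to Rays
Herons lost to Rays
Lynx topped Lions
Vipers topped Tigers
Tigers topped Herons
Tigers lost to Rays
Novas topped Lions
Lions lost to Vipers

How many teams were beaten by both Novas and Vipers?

Novas beat: Vipers, Lions, Herons.
Vipers beat: Tigers, Lions, Herons.
Both beat: Lions, Herons — 2.

2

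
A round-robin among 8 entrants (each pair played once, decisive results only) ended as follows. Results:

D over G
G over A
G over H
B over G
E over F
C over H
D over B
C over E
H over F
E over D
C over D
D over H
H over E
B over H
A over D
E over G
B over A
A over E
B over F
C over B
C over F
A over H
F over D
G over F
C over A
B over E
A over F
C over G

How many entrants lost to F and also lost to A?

1

F beat: D.
A beat: D, E, F, H.
Both beat: D — 1.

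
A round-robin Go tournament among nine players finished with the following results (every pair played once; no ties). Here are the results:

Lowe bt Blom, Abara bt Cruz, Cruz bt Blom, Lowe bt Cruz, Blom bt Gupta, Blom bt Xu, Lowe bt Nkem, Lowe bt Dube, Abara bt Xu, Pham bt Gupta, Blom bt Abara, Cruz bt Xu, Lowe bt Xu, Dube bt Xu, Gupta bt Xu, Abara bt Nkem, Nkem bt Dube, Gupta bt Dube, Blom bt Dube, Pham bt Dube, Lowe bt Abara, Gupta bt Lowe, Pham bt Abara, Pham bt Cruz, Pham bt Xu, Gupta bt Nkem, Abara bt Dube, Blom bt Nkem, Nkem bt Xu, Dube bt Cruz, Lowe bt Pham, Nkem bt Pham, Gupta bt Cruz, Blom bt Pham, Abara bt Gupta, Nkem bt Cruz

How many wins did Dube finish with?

Dube's results: beat Xu, Cruz; lost to Lowe, Abara, Blom, Nkem, Pham, Gupta.
That is 2 wins.

2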